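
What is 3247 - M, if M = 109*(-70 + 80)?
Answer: 2157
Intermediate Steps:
M = 1090 (M = 109*10 = 1090)
3247 - M = 3247 - 1*1090 = 3247 - 1090 = 2157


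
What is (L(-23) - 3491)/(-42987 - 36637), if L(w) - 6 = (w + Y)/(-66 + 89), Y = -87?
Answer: 80265/1831352 ≈ 0.043828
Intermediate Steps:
L(w) = 51/23 + w/23 (L(w) = 6 + (w - 87)/(-66 + 89) = 6 + (-87 + w)/23 = 6 + (-87 + w)*(1/23) = 6 + (-87/23 + w/23) = 51/23 + w/23)
(L(-23) - 3491)/(-42987 - 36637) = ((51/23 + (1/23)*(-23)) - 3491)/(-42987 - 36637) = ((51/23 - 1) - 3491)/(-79624) = (28/23 - 3491)*(-1/79624) = -80265/23*(-1/79624) = 80265/1831352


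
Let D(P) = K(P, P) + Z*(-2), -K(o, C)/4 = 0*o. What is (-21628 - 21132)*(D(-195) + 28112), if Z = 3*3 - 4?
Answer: -1201641520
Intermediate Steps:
Z = 5 (Z = 9 - 4 = 5)
K(o, C) = 0 (K(o, C) = -0*o = -4*0 = 0)
D(P) = -10 (D(P) = 0 + 5*(-2) = 0 - 10 = -10)
(-21628 - 21132)*(D(-195) + 28112) = (-21628 - 21132)*(-10 + 28112) = -42760*28102 = -1201641520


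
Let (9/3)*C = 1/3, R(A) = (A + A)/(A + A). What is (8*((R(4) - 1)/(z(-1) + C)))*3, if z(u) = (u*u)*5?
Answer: 0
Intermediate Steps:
z(u) = 5*u² (z(u) = u²*5 = 5*u²)
R(A) = 1 (R(A) = (2*A)/((2*A)) = (2*A)*(1/(2*A)) = 1)
C = ⅑ (C = (1/3)/3 = (1*(⅓))/3 = (⅓)*(⅓) = ⅑ ≈ 0.11111)
(8*((R(4) - 1)/(z(-1) + C)))*3 = (8*((1 - 1)/(5*(-1)² + ⅑)))*3 = (8*(0/(5*1 + ⅑)))*3 = (8*(0/(5 + ⅑)))*3 = (8*(0/(46/9)))*3 = (8*(0*(9/46)))*3 = (8*0)*3 = 0*3 = 0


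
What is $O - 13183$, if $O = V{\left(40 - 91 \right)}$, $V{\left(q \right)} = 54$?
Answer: $-13129$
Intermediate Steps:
$O = 54$
$O - 13183 = 54 - 13183 = -13129$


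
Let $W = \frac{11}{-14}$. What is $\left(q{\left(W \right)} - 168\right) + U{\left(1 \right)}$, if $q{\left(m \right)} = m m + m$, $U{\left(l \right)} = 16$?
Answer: $- \frac{29825}{196} \approx -152.17$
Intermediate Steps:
$W = - \frac{11}{14}$ ($W = 11 \left(- \frac{1}{14}\right) = - \frac{11}{14} \approx -0.78571$)
$q{\left(m \right)} = m + m^{2}$ ($q{\left(m \right)} = m^{2} + m = m + m^{2}$)
$\left(q{\left(W \right)} - 168\right) + U{\left(1 \right)} = \left(- \frac{11 \left(1 - \frac{11}{14}\right)}{14} - 168\right) + 16 = \left(\left(- \frac{11}{14}\right) \frac{3}{14} - 168\right) + 16 = \left(- \frac{33}{196} - 168\right) + 16 = - \frac{32961}{196} + 16 = - \frac{29825}{196}$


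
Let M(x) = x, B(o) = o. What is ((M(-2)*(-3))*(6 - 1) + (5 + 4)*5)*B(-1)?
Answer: -75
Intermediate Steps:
((M(-2)*(-3))*(6 - 1) + (5 + 4)*5)*B(-1) = ((-2*(-3))*(6 - 1) + (5 + 4)*5)*(-1) = (6*5 + 9*5)*(-1) = (30 + 45)*(-1) = 75*(-1) = -75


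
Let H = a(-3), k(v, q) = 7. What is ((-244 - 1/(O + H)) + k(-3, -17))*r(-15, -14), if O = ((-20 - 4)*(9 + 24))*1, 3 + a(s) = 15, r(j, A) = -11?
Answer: 2033449/780 ≈ 2607.0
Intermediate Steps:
a(s) = 12 (a(s) = -3 + 15 = 12)
H = 12
O = -792 (O = -24*33*1 = -792*1 = -792)
((-244 - 1/(O + H)) + k(-3, -17))*r(-15, -14) = ((-244 - 1/(-792 + 12)) + 7)*(-11) = ((-244 - 1/(-780)) + 7)*(-11) = ((-244 - 1*(-1/780)) + 7)*(-11) = ((-244 + 1/780) + 7)*(-11) = (-190319/780 + 7)*(-11) = -184859/780*(-11) = 2033449/780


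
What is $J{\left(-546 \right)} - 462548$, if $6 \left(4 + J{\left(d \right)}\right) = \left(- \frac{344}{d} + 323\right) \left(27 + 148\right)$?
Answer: $- \frac{106028393}{234} \approx -4.5311 \cdot 10^{5}$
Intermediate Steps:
$J{\left(d \right)} = \frac{56501}{6} - \frac{30100}{3 d}$ ($J{\left(d \right)} = -4 + \frac{\left(- \frac{344}{d} + 323\right) \left(27 + 148\right)}{6} = -4 + \frac{\left(323 - \frac{344}{d}\right) 175}{6} = -4 + \frac{56525 - \frac{60200}{d}}{6} = -4 + \left(\frac{56525}{6} - \frac{30100}{3 d}\right) = \frac{56501}{6} - \frac{30100}{3 d}$)
$J{\left(-546 \right)} - 462548 = \frac{-60200 + 56501 \left(-546\right)}{6 \left(-546\right)} - 462548 = \frac{1}{6} \left(- \frac{1}{546}\right) \left(-60200 - 30849546\right) - 462548 = \frac{1}{6} \left(- \frac{1}{546}\right) \left(-30909746\right) - 462548 = \frac{2207839}{234} - 462548 = - \frac{106028393}{234}$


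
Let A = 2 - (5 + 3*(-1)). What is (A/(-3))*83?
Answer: 0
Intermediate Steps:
A = 0 (A = 2 - (5 - 3) = 2 - 1*2 = 2 - 2 = 0)
(A/(-3))*83 = (0/(-3))*83 = (0*(-⅓))*83 = 0*83 = 0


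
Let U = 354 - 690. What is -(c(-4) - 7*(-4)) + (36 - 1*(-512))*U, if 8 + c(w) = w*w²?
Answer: -184084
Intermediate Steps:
c(w) = -8 + w³ (c(w) = -8 + w*w² = -8 + w³)
U = -336
-(c(-4) - 7*(-4)) + (36 - 1*(-512))*U = -((-8 + (-4)³) - 7*(-4)) + (36 - 1*(-512))*(-336) = -((-8 - 64) + 28) + (36 + 512)*(-336) = -(-72 + 28) + 548*(-336) = -1*(-44) - 184128 = 44 - 184128 = -184084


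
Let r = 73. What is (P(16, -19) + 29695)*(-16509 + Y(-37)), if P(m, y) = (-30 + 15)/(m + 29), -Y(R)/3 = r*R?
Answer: -249613368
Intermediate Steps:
Y(R) = -219*R
P(m, y) = -15/(29 + m)
(P(16, -19) + 29695)*(-16509 + Y(-37)) = (-15/(29 + 16) + 29695)*(-16509 - 219*(-37)) = (-15/45 + 29695)*(-16509 + 8103) = (-15*1/45 + 29695)*(-8406) = (-1/3 + 29695)*(-8406) = (89084/3)*(-8406) = -249613368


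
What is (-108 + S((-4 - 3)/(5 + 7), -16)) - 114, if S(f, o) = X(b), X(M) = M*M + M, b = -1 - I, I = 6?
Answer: -180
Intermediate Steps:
b = -7 (b = -1 - 1*6 = -1 - 6 = -7)
X(M) = M + M**2 (X(M) = M**2 + M = M + M**2)
S(f, o) = 42 (S(f, o) = -7*(1 - 7) = -7*(-6) = 42)
(-108 + S((-4 - 3)/(5 + 7), -16)) - 114 = (-108 + 42) - 114 = -66 - 114 = -180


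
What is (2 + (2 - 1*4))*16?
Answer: 0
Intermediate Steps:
(2 + (2 - 1*4))*16 = (2 + (2 - 4))*16 = (2 - 2)*16 = 0*16 = 0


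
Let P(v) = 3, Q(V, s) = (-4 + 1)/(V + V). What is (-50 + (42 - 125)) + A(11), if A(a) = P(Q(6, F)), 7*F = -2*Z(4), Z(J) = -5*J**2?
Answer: -130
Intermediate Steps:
F = 160/7 (F = (-(-10)*4**2)/7 = (-(-10)*16)/7 = (-2*(-80))/7 = (1/7)*160 = 160/7 ≈ 22.857)
Q(V, s) = -3/(2*V) (Q(V, s) = -3*1/(2*V) = -3/(2*V))
A(a) = 3
(-50 + (42 - 125)) + A(11) = (-50 + (42 - 125)) + 3 = (-50 - 83) + 3 = -133 + 3 = -130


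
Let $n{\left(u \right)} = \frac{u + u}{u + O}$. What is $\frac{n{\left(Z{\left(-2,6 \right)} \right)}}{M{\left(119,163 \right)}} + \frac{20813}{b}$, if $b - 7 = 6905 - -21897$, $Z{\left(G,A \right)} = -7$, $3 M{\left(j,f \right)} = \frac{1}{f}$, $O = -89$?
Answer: $\frac{33204077}{460944} \approx 72.035$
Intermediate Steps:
$M{\left(j,f \right)} = \frac{1}{3 f}$
$b = 28809$ ($b = 7 + \left(6905 - -21897\right) = 7 + \left(6905 + 21897\right) = 7 + 28802 = 28809$)
$n{\left(u \right)} = \frac{2 u}{-89 + u}$ ($n{\left(u \right)} = \frac{u + u}{u - 89} = \frac{2 u}{-89 + u}$)
$\frac{n{\left(Z{\left(-2,6 \right)} \right)}}{M{\left(119,163 \right)}} + \frac{20813}{b} = \frac{2 \left(-7\right) \frac{1}{-89 - 7}}{\frac{1}{3} \cdot \frac{1}{163}} + \frac{20813}{28809} = \frac{2 \left(-7\right) \frac{1}{-96}}{\frac{1}{3} \cdot \frac{1}{163}} + 20813 \cdot \frac{1}{28809} = 2 \left(-7\right) \left(- \frac{1}{96}\right) \frac{1}{\frac{1}{489}} + \frac{20813}{28809} = \frac{7}{48} \cdot 489 + \frac{20813}{28809} = \frac{1141}{16} + \frac{20813}{28809} = \frac{33204077}{460944}$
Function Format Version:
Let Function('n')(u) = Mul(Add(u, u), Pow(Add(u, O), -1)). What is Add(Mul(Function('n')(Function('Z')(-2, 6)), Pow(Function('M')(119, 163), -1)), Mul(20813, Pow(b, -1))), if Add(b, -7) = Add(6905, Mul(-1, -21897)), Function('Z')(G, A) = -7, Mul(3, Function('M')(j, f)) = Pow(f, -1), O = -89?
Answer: Rational(33204077, 460944) ≈ 72.035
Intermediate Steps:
Function('M')(j, f) = Mul(Rational(1, 3), Pow(f, -1))
b = 28809 (b = Add(7, Add(6905, Mul(-1, -21897))) = Add(7, Add(6905, 21897)) = Add(7, 28802) = 28809)
Function('n')(u) = Mul(2, u, Pow(Add(-89, u), -1)) (Function('n')(u) = Mul(Add(u, u), Pow(Add(u, -89), -1)) = Mul(Mul(2, u), Pow(Add(-89, u), -1)) = Mul(2, u, Pow(Add(-89, u), -1)))
Add(Mul(Function('n')(Function('Z')(-2, 6)), Pow(Function('M')(119, 163), -1)), Mul(20813, Pow(b, -1))) = Add(Mul(Mul(2, -7, Pow(Add(-89, -7), -1)), Pow(Mul(Rational(1, 3), Pow(163, -1)), -1)), Mul(20813, Pow(28809, -1))) = Add(Mul(Mul(2, -7, Pow(-96, -1)), Pow(Mul(Rational(1, 3), Rational(1, 163)), -1)), Mul(20813, Rational(1, 28809))) = Add(Mul(Mul(2, -7, Rational(-1, 96)), Pow(Rational(1, 489), -1)), Rational(20813, 28809)) = Add(Mul(Rational(7, 48), 489), Rational(20813, 28809)) = Add(Rational(1141, 16), Rational(20813, 28809)) = Rational(33204077, 460944)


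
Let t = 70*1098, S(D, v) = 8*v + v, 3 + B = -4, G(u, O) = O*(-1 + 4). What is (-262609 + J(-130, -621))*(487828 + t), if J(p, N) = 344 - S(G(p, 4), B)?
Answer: -148062322976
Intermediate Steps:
G(u, O) = 3*O (G(u, O) = O*3 = 3*O)
B = -7 (B = -3 - 4 = -7)
S(D, v) = 9*v
t = 76860
J(p, N) = 407 (J(p, N) = 344 - 9*(-7) = 344 - 1*(-63) = 344 + 63 = 407)
(-262609 + J(-130, -621))*(487828 + t) = (-262609 + 407)*(487828 + 76860) = -262202*564688 = -148062322976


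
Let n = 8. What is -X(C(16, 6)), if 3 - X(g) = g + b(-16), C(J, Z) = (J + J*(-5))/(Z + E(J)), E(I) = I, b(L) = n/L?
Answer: -141/22 ≈ -6.4091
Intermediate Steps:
b(L) = 8/L
C(J, Z) = -4*J/(J + Z) (C(J, Z) = (J + J*(-5))/(Z + J) = (J - 5*J)/(J + Z) = (-4*J)/(J + Z) = -4*J/(J + Z))
X(g) = 7/2 - g (X(g) = 3 - (g + 8/(-16)) = 3 - (g + 8*(-1/16)) = 3 - (g - ½) = 3 - (-½ + g) = 3 + (½ - g) = 7/2 - g)
-X(C(16, 6)) = -(7/2 - (-4)*16/(16 + 6)) = -(7/2 - (-4)*16/22) = -(7/2 - 1*(-32/11)) = -(7/2 + 32/11) = -1*141/22 = -141/22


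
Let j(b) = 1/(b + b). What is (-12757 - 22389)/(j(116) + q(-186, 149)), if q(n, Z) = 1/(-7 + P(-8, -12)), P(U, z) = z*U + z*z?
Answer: -1899852176/465 ≈ -4.0857e+6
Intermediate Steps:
P(U, z) = z² + U*z (P(U, z) = U*z + z² = z² + U*z)
j(b) = 1/(2*b)
q(n, Z) = 1/233 (q(n, Z) = 1/(-7 - 12*(-8 - 12)) = 1/(-7 - 12*(-20)) = 1/(-7 + 240) = 1/233)
(-12757 - 22389)/(j(116) + q(-186, 149)) = (-12757 - 22389)/((½)/116 + 1/233) = -35146/((½)*(1/116) + 1/233) = -35146/(1/232 + 1/233) = -35146/465/54056 = -35146*54056/465 = -1899852176/465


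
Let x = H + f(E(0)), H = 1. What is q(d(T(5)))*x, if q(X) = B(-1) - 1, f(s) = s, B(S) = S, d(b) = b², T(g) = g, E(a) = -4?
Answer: 6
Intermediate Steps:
q(X) = -2 (q(X) = -1 - 1 = -2)
x = -3 (x = 1 - 4 = -3)
q(d(T(5)))*x = -2*(-3) = 6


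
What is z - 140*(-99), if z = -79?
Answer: 13781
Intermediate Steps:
z - 140*(-99) = -79 - 140*(-99) = -79 + 13860 = 13781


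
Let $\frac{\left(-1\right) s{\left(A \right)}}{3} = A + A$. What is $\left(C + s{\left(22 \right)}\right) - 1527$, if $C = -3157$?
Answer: $-4816$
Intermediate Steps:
$s{\left(A \right)} = - 6 A$ ($s{\left(A \right)} = - 3 \left(A + A\right) = - 3 \cdot 2 A = - 6 A$)
$\left(C + s{\left(22 \right)}\right) - 1527 = \left(-3157 - 132\right) - 1527 = -3289 - 1527 = -4816$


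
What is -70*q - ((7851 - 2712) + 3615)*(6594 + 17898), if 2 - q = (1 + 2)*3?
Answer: -214402478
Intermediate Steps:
q = -7 (q = 2 - (1 + 2)*3 = 2 - 3*3 = 2 - 1*9 = 2 - 9 = -7)
-70*q - ((7851 - 2712) + 3615)*(6594 + 17898) = -70*(-7) - ((7851 - 2712) + 3615)*(6594 + 17898) = 490 - (5139 + 3615)*24492 = 490 - 8754*24492 = 490 - 1*214402968 = 490 - 214402968 = -214402478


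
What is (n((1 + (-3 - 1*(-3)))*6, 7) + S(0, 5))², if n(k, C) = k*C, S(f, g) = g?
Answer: 2209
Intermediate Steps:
n(k, C) = C*k
(n((1 + (-3 - 1*(-3)))*6, 7) + S(0, 5))² = (7*((1 + (-3 - 1*(-3)))*6) + 5)² = (7*((1 + (-3 + 3))*6) + 5)² = (7*((1 + 0)*6) + 5)² = (7*(1*6) + 5)² = (7*6 + 5)² = (42 + 5)² = 47² = 2209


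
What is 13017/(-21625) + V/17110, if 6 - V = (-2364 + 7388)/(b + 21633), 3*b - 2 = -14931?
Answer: -111232041984/184890873875 ≈ -0.60161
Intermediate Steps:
b = -14929/3 (b = ⅔ + (⅓)*(-14931) = ⅔ - 4977 = -14929/3 ≈ -4976.3)
V = 142374/24985 (V = 6 - (-2364 + 7388)/(-14929/3 + 21633) = 6 - 5024/49970/3 = 6 - 5024*3/49970 = 6 - 1*7536/24985 = 6 - 7536/24985 = 142374/24985 ≈ 5.6984)
13017/(-21625) + V/17110 = 13017/(-21625) + (142374/24985)/17110 = 13017*(-1/21625) + (142374/24985)*(1/17110) = -13017/21625 + 71187/213746675 = -111232041984/184890873875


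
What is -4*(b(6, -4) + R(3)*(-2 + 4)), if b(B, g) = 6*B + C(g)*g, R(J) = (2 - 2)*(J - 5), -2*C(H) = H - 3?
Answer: -88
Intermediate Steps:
C(H) = 3/2 - H/2 (C(H) = -(H - 3)/2 = -(-3 + H)/2 = 3/2 - H/2)
R(J) = 0 (R(J) = 0*(-5 + J) = 0)
b(B, g) = 6*B + g*(3/2 - g/2) (b(B, g) = 6*B + (3/2 - g/2)*g = 6*B + g*(3/2 - g/2))
-4*(b(6, -4) + R(3)*(-2 + 4)) = -4*((6*6 - 1/2*(-4)*(-3 - 4)) + 0*(-2 + 4)) = -4*((36 - 1/2*(-4)*(-7)) + 0*2) = -4*((36 - 14) + 0) = -4*(22 + 0) = -4*22 = -88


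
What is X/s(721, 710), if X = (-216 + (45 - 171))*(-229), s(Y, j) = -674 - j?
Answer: -39159/692 ≈ -56.588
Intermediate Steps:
X = 78318 (X = (-216 - 126)*(-229) = -342*(-229) = 78318)
X/s(721, 710) = 78318/(-674 - 1*710) = 78318/(-674 - 710) = 78318/(-1384) = 78318*(-1/1384) = -39159/692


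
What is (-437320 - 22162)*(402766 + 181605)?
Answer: -268507955822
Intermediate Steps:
(-437320 - 22162)*(402766 + 181605) = -459482*584371 = -268507955822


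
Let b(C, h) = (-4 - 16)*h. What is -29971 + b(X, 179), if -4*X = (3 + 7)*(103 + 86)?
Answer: -33551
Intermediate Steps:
X = -945/2 (X = -(3 + 7)*(103 + 86)/4 = -5*189/2 = -¼*1890 = -945/2 ≈ -472.50)
b(C, h) = -20*h
-29971 + b(X, 179) = -29971 - 20*179 = -29971 - 3580 = -33551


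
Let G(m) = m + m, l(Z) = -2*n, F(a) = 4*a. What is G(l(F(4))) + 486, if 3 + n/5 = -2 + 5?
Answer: 486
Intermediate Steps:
n = 0 (n = -15 + 5*(-2 + 5) = -15 + 5*3 = -15 + 15 = 0)
l(Z) = 0 (l(Z) = -2*0 = 0)
G(m) = 2*m
G(l(F(4))) + 486 = 2*0 + 486 = 0 + 486 = 486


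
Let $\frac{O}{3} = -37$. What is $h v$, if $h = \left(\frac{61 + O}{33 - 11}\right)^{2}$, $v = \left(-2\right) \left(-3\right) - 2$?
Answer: $\frac{2500}{121} \approx 20.661$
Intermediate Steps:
$O = -111$ ($O = 3 \left(-37\right) = -111$)
$v = 4$ ($v = 6 - 2 = 4$)
$h = \frac{625}{121}$ ($h = \left(\frac{61 - 111}{33 - 11}\right)^{2} = \left(- \frac{50}{22}\right)^{2} = \left(\left(-50\right) \frac{1}{22}\right)^{2} = \left(- \frac{25}{11}\right)^{2} = \frac{625}{121} \approx 5.1653$)
$h v = \frac{625}{121} \cdot 4 = \frac{2500}{121}$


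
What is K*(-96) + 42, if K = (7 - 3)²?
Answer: -1494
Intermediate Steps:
K = 16 (K = 4² = 16)
K*(-96) + 42 = 16*(-96) + 42 = -1536 + 42 = -1494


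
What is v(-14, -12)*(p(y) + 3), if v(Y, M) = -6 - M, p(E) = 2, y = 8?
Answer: 30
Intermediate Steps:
v(-14, -12)*(p(y) + 3) = (-6 - 1*(-12))*(2 + 3) = (-6 + 12)*5 = 6*5 = 30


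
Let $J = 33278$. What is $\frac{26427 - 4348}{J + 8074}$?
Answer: $\frac{22079}{41352} \approx 0.53393$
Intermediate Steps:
$\frac{26427 - 4348}{J + 8074} = \frac{26427 - 4348}{33278 + 8074} = \frac{22079}{41352}$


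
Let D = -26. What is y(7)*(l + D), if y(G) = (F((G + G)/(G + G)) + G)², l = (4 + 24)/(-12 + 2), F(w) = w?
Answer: -9216/5 ≈ -1843.2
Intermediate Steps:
l = -14/5 (l = 28/(-10) = 28*(-⅒) = -14/5 ≈ -2.8000)
y(G) = (1 + G)² (y(G) = ((G + G)/(G + G) + G)² = ((2*G)/((2*G)) + G)² = ((2*G)*(1/(2*G)) + G)² = (1 + G)²)
y(7)*(l + D) = (1 + 7)²*(-14/5 - 26) = 8²*(-144/5) = 64*(-144/5) = -9216/5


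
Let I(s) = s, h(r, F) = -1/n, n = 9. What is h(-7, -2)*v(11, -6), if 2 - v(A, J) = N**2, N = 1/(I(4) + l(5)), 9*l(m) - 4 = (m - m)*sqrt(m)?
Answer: -3119/14400 ≈ -0.21660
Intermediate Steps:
h(r, F) = -1/9
l(m) = 4/9 (l(m) = 4/9 + ((m - m)*sqrt(m))/9 = 4/9 + (0*sqrt(m))/9 = 4/9 + (1/9)*0 = 4/9 + 0 = 4/9)
N = 9/40 (N = 1/(4 + 4/9) = 1/(40/9) = 9/40 ≈ 0.22500)
v(A, J) = 3119/1600 (v(A, J) = 2 - (9/40)**2 = 2 - 1*81/1600 = 2 - 81/1600 = 3119/1600)
h(-7, -2)*v(11, -6) = -1/9*3119/1600 = -3119/14400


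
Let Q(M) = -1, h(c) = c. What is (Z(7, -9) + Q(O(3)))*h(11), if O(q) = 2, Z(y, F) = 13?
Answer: 132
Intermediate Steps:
(Z(7, -9) + Q(O(3)))*h(11) = (13 - 1)*11 = 12*11 = 132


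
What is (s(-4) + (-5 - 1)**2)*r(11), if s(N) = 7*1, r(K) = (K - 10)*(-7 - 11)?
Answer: -774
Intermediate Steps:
r(K) = 180 - 18*K (r(K) = (-10 + K)*(-18) = 180 - 18*K)
s(N) = 7
(s(-4) + (-5 - 1)**2)*r(11) = (7 + (-5 - 1)**2)*(180 - 18*11) = (7 + (-6)**2)*(180 - 198) = (7 + 36)*(-18) = 43*(-18) = -774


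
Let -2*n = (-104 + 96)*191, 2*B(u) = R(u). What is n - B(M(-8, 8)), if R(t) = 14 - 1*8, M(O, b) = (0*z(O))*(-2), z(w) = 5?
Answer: 761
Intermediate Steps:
M(O, b) = 0 (M(O, b) = (0*5)*(-2) = 0*(-2) = 0)
R(t) = 6 (R(t) = 14 - 8 = 6)
B(u) = 3 (B(u) = (½)*6 = 3)
n = 764 (n = -(-104 + 96)*191/2 = -(-4)*191 = -½*(-1528) = 764)
n - B(M(-8, 8)) = 764 - 1*3 = 764 - 3 = 761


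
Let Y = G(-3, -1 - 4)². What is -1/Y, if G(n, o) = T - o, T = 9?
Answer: -1/196 ≈ -0.0051020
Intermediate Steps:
G(n, o) = 9 - o
Y = 196 (Y = (9 - (-1 - 4))² = (9 - 1*(-5))² = (9 + 5)² = 14² = 196)
-1/Y = -1/196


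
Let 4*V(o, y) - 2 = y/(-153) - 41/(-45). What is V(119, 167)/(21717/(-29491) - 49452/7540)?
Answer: -49603862/795470103 ≈ -0.062358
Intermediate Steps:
V(o, y) = 131/180 - y/612 (V(o, y) = ½ + (y/(-153) - 41/(-45))/4 = ½ + (y*(-1/153) - 41*(-1/45))/4 = ½ + (-y/153 + 41/45)/4 = ½ + (41/45 - y/153)/4 = ½ + (41/180 - y/612) = 131/180 - y/612)
V(119, 167)/(21717/(-29491) - 49452/7540) = (131/180 - 1/612*167)/(21717/(-29491) - 49452/7540) = (131/180 - 167/612)/(21717*(-1/29491) - 49452*1/7540) = 116/(255*(-21717/29491 - 951/145)) = 116/(255*(-31194906/4276195)) = (116/255)*(-4276195/31194906) = -49603862/795470103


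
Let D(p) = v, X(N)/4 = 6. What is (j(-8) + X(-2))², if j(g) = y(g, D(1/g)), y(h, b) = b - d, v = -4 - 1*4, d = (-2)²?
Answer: 144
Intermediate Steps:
d = 4
X(N) = 24 (X(N) = 4*6 = 24)
v = -8 (v = -4 - 4 = -8)
D(p) = -8
y(h, b) = -4 + b (y(h, b) = b - 1*4 = b - 4 = -4 + b)
j(g) = -12 (j(g) = -4 - 8 = -12)
(j(-8) + X(-2))² = (-12 + 24)² = 12² = 144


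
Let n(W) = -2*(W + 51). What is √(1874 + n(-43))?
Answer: √1858 ≈ 43.104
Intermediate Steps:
n(W) = -102 - 2*W (n(W) = -2*(51 + W) = -102 - 2*W)
√(1874 + n(-43)) = √(1874 + (-102 - 2*(-43))) = √(1874 + (-102 + 86)) = √(1874 - 16) = √1858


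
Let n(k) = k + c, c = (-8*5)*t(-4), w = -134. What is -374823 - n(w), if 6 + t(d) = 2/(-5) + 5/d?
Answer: -374995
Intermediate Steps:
t(d) = -32/5 + 5/d (t(d) = -6 + (2/(-5) + 5/d) = -6 + (2*(-⅕) + 5/d) = -6 + (-⅖ + 5/d) = -32/5 + 5/d)
c = 306 (c = (-8*5)*(-32/5 + 5/(-4)) = -40*(-32/5 + 5*(-¼)) = -40*(-32/5 - 5/4) = -40*(-153/20) = 306)
n(k) = 306 + k (n(k) = k + 306 = 306 + k)
-374823 - n(w) = -374823 - (306 - 134) = -374823 - 1*172 = -374823 - 172 = -374995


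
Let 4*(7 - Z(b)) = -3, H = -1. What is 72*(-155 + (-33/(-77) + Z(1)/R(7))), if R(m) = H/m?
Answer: -105246/7 ≈ -15035.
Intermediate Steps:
Z(b) = 31/4 (Z(b) = 7 - 1/4*(-3) = 7 + 3/4 = 31/4)
R(m) = -1/m
72*(-155 + (-33/(-77) + Z(1)/R(7))) = 72*(-155 + (-33/(-77) + 31/(4*((-1/7))))) = 72*(-155 + (-33*(-1/77) + 31/(4*((-1*1/7))))) = 72*(-155 + (3/7 + 31/(4*(-1/7)))) = 72*(-155 + (3/7 + (31/4)*(-7))) = 72*(-155 + (3/7 - 217/4)) = 72*(-155 - 1507/28) = 72*(-5847/28) = -105246/7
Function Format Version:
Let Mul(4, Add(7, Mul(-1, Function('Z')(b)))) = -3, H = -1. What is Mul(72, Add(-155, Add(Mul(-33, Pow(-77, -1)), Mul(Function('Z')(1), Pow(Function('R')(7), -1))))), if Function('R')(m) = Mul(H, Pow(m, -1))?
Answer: Rational(-105246, 7) ≈ -15035.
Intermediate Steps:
Function('Z')(b) = Rational(31, 4) (Function('Z')(b) = Add(7, Mul(Rational(-1, 4), -3)) = Add(7, Rational(3, 4)) = Rational(31, 4))
Function('R')(m) = Mul(-1, Pow(m, -1))
Mul(72, Add(-155, Add(Mul(-33, Pow(-77, -1)), Mul(Function('Z')(1), Pow(Function('R')(7), -1))))) = Mul(72, Add(-155, Add(Mul(-33, Pow(-77, -1)), Mul(Rational(31, 4), Pow(Mul(-1, Pow(7, -1)), -1))))) = Mul(72, Add(-155, Add(Mul(-33, Rational(-1, 77)), Mul(Rational(31, 4), Pow(Mul(-1, Rational(1, 7)), -1))))) = Mul(72, Add(-155, Add(Rational(3, 7), Mul(Rational(31, 4), Pow(Rational(-1, 7), -1))))) = Mul(72, Add(-155, Add(Rational(3, 7), Mul(Rational(31, 4), -7)))) = Mul(72, Add(-155, Add(Rational(3, 7), Rational(-217, 4)))) = Mul(72, Add(-155, Rational(-1507, 28))) = Mul(72, Rational(-5847, 28)) = Rational(-105246, 7)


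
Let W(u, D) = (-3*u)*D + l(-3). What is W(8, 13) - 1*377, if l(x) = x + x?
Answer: -695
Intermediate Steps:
l(x) = 2*x
W(u, D) = -6 - 3*D*u (W(u, D) = (-3*u)*D + 2*(-3) = -3*D*u - 6 = -6 - 3*D*u)
W(8, 13) - 1*377 = (-6 - 3*13*8) - 1*377 = (-6 - 312) - 377 = -318 - 377 = -695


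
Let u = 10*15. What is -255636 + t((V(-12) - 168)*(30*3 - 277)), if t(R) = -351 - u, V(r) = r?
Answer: -256137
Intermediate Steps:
u = 150
t(R) = -501 (t(R) = -351 - 1*150 = -351 - 150 = -501)
-255636 + t((V(-12) - 168)*(30*3 - 277)) = -255636 - 501 = -256137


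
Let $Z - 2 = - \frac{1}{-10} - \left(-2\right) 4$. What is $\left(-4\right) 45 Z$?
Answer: $-1818$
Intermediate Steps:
$Z = \frac{101}{10}$ ($Z = 2 - \left(- \frac{1}{10} - 8\right) = 2 - - \frac{81}{10} = 2 + \left(\frac{1}{10} + 8\right) = 2 + \frac{81}{10} = \frac{101}{10} \approx 10.1$)
$\left(-4\right) 45 Z = \left(-4\right) 45 \cdot \frac{101}{10} = \left(-180\right) \frac{101}{10} = -1818$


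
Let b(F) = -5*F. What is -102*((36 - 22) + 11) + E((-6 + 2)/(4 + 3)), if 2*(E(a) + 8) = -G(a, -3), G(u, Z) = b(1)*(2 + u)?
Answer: -17881/7 ≈ -2554.4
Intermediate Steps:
G(u, Z) = -10 - 5*u (G(u, Z) = (-5*1)*(2 + u) = -5*(2 + u) = -10 - 5*u)
E(a) = -3 + 5*a/2 (E(a) = -8 + (-(-10 - 5*a))/2 = -8 + (10 + 5*a)/2 = -8 + (5 + 5*a/2) = -3 + 5*a/2)
-102*((36 - 22) + 11) + E((-6 + 2)/(4 + 3)) = -102*((36 - 22) + 11) + (-3 + 5*((-6 + 2)/(4 + 3))/2) = -102*(14 + 11) + (-3 + 5*(-4/7)/2) = -102*25 + (-3 + 5*(-4*⅐)/2) = -2550 + (-3 + (5/2)*(-4/7)) = -2550 + (-3 - 10/7) = -2550 - 31/7 = -17881/7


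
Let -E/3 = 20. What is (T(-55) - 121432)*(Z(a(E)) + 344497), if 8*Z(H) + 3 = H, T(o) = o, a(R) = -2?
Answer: -334814648877/8 ≈ -4.1852e+10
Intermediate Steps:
E = -60 (E = -3*20 = -60)
Z(H) = -3/8 + H/8
(T(-55) - 121432)*(Z(a(E)) + 344497) = (-55 - 121432)*((-3/8 + (⅛)*(-2)) + 344497) = -121487*((-3/8 - ¼) + 344497) = -121487*(-5/8 + 344497) = -121487*2755971/8 = -334814648877/8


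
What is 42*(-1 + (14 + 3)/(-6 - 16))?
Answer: -819/11 ≈ -74.455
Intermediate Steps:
42*(-1 + (14 + 3)/(-6 - 16)) = 42*(-1 + 17/(-22)) = 42*(-1 + 17*(-1/22)) = 42*(-1 - 17/22) = 42*(-39/22) = -819/11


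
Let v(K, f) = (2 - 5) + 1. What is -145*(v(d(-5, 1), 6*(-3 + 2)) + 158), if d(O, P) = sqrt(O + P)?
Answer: -22620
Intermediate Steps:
v(K, f) = -2 (v(K, f) = -3 + 1 = -2)
-145*(v(d(-5, 1), 6*(-3 + 2)) + 158) = -145*(-2 + 158) = -145*156 = -22620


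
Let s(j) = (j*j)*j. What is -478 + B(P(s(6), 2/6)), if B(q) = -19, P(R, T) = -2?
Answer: -497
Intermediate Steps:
s(j) = j³ (s(j) = j²*j = j³)
-478 + B(P(s(6), 2/6)) = -478 - 19 = -497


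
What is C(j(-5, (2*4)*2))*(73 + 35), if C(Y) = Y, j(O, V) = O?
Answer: -540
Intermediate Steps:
C(j(-5, (2*4)*2))*(73 + 35) = -5*(73 + 35) = -5*108 = -540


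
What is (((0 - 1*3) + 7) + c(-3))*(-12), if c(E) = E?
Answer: -12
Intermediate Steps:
(((0 - 1*3) + 7) + c(-3))*(-12) = (((0 - 1*3) + 7) - 3)*(-12) = (((0 - 3) + 7) - 3)*(-12) = ((-3 + 7) - 3)*(-12) = (4 - 3)*(-12) = 1*(-12) = -12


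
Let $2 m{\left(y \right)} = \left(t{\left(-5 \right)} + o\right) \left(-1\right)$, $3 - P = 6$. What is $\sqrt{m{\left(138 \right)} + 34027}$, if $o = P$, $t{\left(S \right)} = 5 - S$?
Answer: $\frac{\sqrt{136094}}{2} \approx 184.45$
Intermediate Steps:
$P = -3$ ($P = 3 - 6 = -3$)
$o = -3$
$m{\left(y \right)} = - \frac{7}{2}$ ($m{\left(y \right)} = \frac{\left(\left(5 - -5\right) - 3\right) \left(-1\right)}{2} = \frac{\left(\left(5 + 5\right) - 3\right) \left(-1\right)}{2} = \frac{\left(10 - 3\right) \left(-1\right)}{2} = \frac{7 \left(-1\right)}{2} = \frac{1}{2} \left(-7\right) = - \frac{7}{2}$)
$\sqrt{m{\left(138 \right)} + 34027} = \sqrt{- \frac{7}{2} + 34027} = \sqrt{\frac{68047}{2}} = \frac{\sqrt{136094}}{2}$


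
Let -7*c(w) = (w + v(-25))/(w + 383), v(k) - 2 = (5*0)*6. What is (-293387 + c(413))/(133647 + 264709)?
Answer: -39872019/54137552 ≈ -0.73650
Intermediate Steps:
v(k) = 2 (v(k) = 2 + (5*0)*6 = 2 + 0*6 = 2 + 0 = 2)
c(w) = -(2 + w)/(7*(383 + w)) (c(w) = -(w + 2)/(7*(w + 383)) = -(2 + w)/(7*(383 + w)))
(-293387 + c(413))/(133647 + 264709) = (-293387 + (-2 - 1*413)/(7*(383 + 413)))/(133647 + 264709) = (-293387 + (1/7)*(-2 - 413)/796)/398356 = (-293387 + (1/7)*(1/796)*(-415))*(1/398356) = (-293387 - 415/5572)*(1/398356) = -1634752779/5572*1/398356 = -39872019/54137552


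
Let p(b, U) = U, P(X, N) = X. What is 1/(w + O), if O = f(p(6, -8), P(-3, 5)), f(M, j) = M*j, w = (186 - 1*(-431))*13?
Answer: 1/8045 ≈ 0.00012430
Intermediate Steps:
w = 8021 (w = (186 + 431)*13 = 617*13 = 8021)
O = 24 (O = -8*(-3) = 24)
1/(w + O) = 1/(8021 + 24) = 1/8045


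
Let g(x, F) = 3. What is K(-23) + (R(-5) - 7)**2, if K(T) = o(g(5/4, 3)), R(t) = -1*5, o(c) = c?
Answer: 147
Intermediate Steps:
R(t) = -5
K(T) = 3
K(-23) + (R(-5) - 7)**2 = 3 + (-5 - 7)**2 = 3 + (-12)**2 = 3 + 144 = 147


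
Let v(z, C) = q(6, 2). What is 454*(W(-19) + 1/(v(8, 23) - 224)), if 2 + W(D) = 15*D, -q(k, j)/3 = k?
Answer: -15766285/121 ≈ -1.3030e+5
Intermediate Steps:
q(k, j) = -3*k
v(z, C) = -18 (v(z, C) = -3*6 = -18)
W(D) = -2 + 15*D
454*(W(-19) + 1/(v(8, 23) - 224)) = 454*((-2 + 15*(-19)) + 1/(-18 - 224)) = 454*((-2 - 285) + 1/(-242)) = 454*(-287 - 1/242) = 454*(-69455/242) = -15766285/121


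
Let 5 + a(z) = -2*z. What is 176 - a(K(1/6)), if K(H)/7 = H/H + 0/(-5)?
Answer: 195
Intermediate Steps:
K(H) = 7 (K(H) = 7*(H/H + 0/(-5)) = 7*(1 + 0*(-⅕)) = 7*(1 + 0) = 7*1 = 7)
a(z) = -5 - 2*z
176 - a(K(1/6)) = 176 - (-5 - 2*7) = 176 - (-5 - 14) = 176 - 1*(-19) = 176 + 19 = 195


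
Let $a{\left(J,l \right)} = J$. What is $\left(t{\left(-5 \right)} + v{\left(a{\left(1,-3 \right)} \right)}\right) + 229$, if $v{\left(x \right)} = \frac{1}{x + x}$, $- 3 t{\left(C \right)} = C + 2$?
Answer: $\frac{461}{2} \approx 230.5$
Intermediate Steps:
$t{\left(C \right)} = - \frac{2}{3} - \frac{C}{3}$ ($t{\left(C \right)} = - \frac{C + 2}{3} = - \frac{2 + C}{3} = - \frac{2}{3} - \frac{C}{3}$)
$v{\left(x \right)} = \frac{1}{2 x}$
$\left(t{\left(-5 \right)} + v{\left(a{\left(1,-3 \right)} \right)}\right) + 229 = \left(\left(- \frac{2}{3} - - \frac{5}{3}\right) + \frac{1}{2 \cdot 1}\right) + 229 = \left(\left(- \frac{2}{3} + \frac{5}{3}\right) + \frac{1}{2} \cdot 1\right) + 229 = \left(1 + \frac{1}{2}\right) + 229 = \frac{3}{2} + 229 = \frac{461}{2}$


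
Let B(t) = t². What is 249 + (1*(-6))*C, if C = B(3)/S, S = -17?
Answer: 4287/17 ≈ 252.18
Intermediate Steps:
C = -9/17 (C = 3²/(-17) = 9*(-1/17) = -9/17 ≈ -0.52941)
249 + (1*(-6))*C = 249 + (1*(-6))*(-9/17) = 249 - 6*(-9/17) = 249 + 54/17 = 4287/17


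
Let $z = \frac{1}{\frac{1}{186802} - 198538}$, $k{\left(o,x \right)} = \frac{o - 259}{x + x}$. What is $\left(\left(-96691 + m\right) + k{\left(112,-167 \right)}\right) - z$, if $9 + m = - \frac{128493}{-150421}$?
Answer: $- \frac{180177585846276752862797}{1863288496263421650} \approx -96699.0$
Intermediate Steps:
$k{\left(o,x \right)} = \frac{-259 + o}{2 x}$
$m = - \frac{1225296}{150421}$ ($m = -9 - \frac{128493}{-150421} = -9 - - \frac{128493}{150421} = -9 + \frac{128493}{150421} = - \frac{1225296}{150421} \approx -8.1458$)
$z = - \frac{186802}{37087295475}$ ($z = \frac{1}{\frac{1}{186802} - 198538} = \frac{1}{- \frac{37087295475}{186802}} = - \frac{186802}{37087295475} \approx -5.0368 \cdot 10^{-6}$)
$\left(\left(-96691 + m\right) + k{\left(112,-167 \right)}\right) - z = \left(\left(-96691 - \frac{1225296}{150421}\right) + \frac{-259 + 112}{2 \left(-167\right)}\right) - - \frac{186802}{37087295475} = \left(- \frac{14545582207}{150421} + \frac{1}{2} \left(- \frac{1}{167}\right) \left(-147\right)\right) + \frac{186802}{37087295475} = \left(- \frac{14545582207}{150421} + \frac{147}{334}\right) + \frac{186802}{37087295475} = - \frac{4858202345251}{50240614} + \frac{186802}{37087295475} = - \frac{180177585846276752862797}{1863288496263421650}$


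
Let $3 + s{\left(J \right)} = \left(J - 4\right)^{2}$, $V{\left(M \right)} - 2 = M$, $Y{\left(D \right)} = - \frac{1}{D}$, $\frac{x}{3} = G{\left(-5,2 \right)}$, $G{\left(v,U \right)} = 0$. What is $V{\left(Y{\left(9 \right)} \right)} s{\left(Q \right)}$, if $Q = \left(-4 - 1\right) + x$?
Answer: $\frac{442}{3} \approx 147.33$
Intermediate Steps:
$x = 0$ ($x = 3 \cdot 0 = 0$)
$Q = -5$ ($Q = \left(-4 - 1\right) + 0 = -5 + 0 = -5$)
$V{\left(M \right)} = 2 + M$
$s{\left(J \right)} = -3 + \left(-4 + J\right)^{2}$ ($s{\left(J \right)} = -3 + \left(J - 4\right)^{2} = -3 + \left(-4 + J\right)^{2}$)
$V{\left(Y{\left(9 \right)} \right)} s{\left(Q \right)} = \left(2 - \frac{1}{9}\right) \left(-3 + \left(-4 - 5\right)^{2}\right) = \left(2 - \frac{1}{9}\right) \left(-3 + \left(-9\right)^{2}\right) = \left(2 - \frac{1}{9}\right) \left(-3 + 81\right) = \frac{17}{9} \cdot 78 = \frac{442}{3}$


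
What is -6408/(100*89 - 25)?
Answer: -6408/8875 ≈ -0.72203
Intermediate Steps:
-6408/(100*89 - 25) = -6408/(8900 - 25) = -6408/8875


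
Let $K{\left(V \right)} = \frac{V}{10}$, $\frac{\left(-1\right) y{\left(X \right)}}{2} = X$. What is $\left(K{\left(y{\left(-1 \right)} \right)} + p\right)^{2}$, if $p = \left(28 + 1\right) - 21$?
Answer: $\frac{1681}{25} \approx 67.24$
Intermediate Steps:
$y{\left(X \right)} = - 2 X$
$K{\left(V \right)} = \frac{V}{10}$ ($K{\left(V \right)} = V \frac{1}{10} = \frac{V}{10}$)
$p = 8$ ($p = 29 - 21 = 8$)
$\left(K{\left(y{\left(-1 \right)} \right)} + p\right)^{2} = \left(\frac{\left(-2\right) \left(-1\right)}{10} + 8\right)^{2} = \left(\frac{1}{10} \cdot 2 + 8\right)^{2} = \left(\frac{1}{5} + 8\right)^{2} = \left(\frac{41}{5}\right)^{2} = \frac{1681}{25}$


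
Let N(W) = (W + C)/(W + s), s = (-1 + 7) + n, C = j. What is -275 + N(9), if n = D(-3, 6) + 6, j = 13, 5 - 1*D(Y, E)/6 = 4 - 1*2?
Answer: -10703/39 ≈ -274.44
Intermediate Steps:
D(Y, E) = 18 (D(Y, E) = 30 - 6*(4 - 1*2) = 30 - 6*(4 - 2) = 30 - 6*2 = 30 - 12 = 18)
C = 13
n = 24 (n = 18 + 6 = 24)
s = 30 (s = (-1 + 7) + 24 = 6 + 24 = 30)
N(W) = (13 + W)/(30 + W) (N(W) = (W + 13)/(W + 30) = (13 + W)/(30 + W))
-275 + N(9) = -275 + (13 + 9)/(30 + 9) = -275 + 22/39 = -10703/39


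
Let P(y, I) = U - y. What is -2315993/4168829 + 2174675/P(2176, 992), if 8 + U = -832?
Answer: -9072833240463/12573188264 ≈ -721.60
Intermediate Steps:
U = -840 (U = -8 - 832 = -840)
P(y, I) = -840 - y
-2315993/4168829 + 2174675/P(2176, 992) = -2315993/4168829 + 2174675/(-840 - 1*2176) = -2315993*1/4168829 + 2174675/(-840 - 2176) = -2315993/4168829 + 2174675/(-3016) = -2315993/4168829 + 2174675*(-1/3016) = -2315993/4168829 - 2174675/3016 = -9072833240463/12573188264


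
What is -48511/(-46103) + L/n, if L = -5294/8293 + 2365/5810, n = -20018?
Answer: 9358009350743285/8893396699815964 ≈ 1.0522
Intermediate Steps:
L = -2229039/9636466 (L = -5294*1/8293 + 2365*(1/5810) = -5294/8293 + 473/1162 = -2229039/9636466 ≈ -0.23131)
-48511/(-46103) + L/n = -48511/(-46103) - 2229039/9636466/(-20018) = -48511*(-1/46103) - 2229039/9636466*(-1/20018) = 48511/46103 + 2229039/192902776388 = 9358009350743285/8893396699815964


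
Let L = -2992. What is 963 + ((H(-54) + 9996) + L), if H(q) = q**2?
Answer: 10883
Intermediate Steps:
963 + ((H(-54) + 9996) + L) = 963 + (((-54)**2 + 9996) - 2992) = 963 + ((2916 + 9996) - 2992) = 963 + (12912 - 2992) = 963 + 9920 = 10883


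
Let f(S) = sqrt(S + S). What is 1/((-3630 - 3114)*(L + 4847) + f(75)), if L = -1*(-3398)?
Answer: -1853476/103061198477275 - sqrt(6)/618367190863650 ≈ -1.7984e-8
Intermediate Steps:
L = 3398
f(S) = sqrt(2)*sqrt(S) (f(S) = sqrt(2*S) = sqrt(2)*sqrt(S))
1/((-3630 - 3114)*(L + 4847) + f(75)) = 1/((-3630 - 3114)*(3398 + 4847) + sqrt(2)*sqrt(75)) = 1/(-6744*8245 + sqrt(2)*(5*sqrt(3))) = 1/(-55604280 + 5*sqrt(6))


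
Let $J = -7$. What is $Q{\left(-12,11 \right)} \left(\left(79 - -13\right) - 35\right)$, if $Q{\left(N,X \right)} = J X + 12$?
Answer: $-3705$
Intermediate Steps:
$Q{\left(N,X \right)} = 12 - 7 X$ ($Q{\left(N,X \right)} = - 7 X + 12 = 12 - 7 X$)
$Q{\left(-12,11 \right)} \left(\left(79 - -13\right) - 35\right) = \left(12 - 77\right) \left(\left(79 - -13\right) - 35\right) = \left(12 - 77\right) \left(\left(79 + 13\right) - 35\right) = - 65 \left(92 - 35\right) = \left(-65\right) 57 = -3705$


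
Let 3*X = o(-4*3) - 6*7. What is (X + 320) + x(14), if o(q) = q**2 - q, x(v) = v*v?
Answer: 554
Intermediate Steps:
x(v) = v**2
X = 38 (X = ((-4*3)*(-1 - 4*3) - 6*7)/3 = (-12*(-1 - 12) - 42)/3 = (-12*(-13) - 42)/3 = (156 - 42)/3 = (1/3)*114 = 38)
(X + 320) + x(14) = (38 + 320) + 14**2 = 358 + 196 = 554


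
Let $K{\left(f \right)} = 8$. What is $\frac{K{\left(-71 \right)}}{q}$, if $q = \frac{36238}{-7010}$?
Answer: $- \frac{28040}{18119} \approx -1.5475$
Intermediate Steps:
$q = - \frac{18119}{3505}$ ($q = 36238 \left(- \frac{1}{7010}\right) = - \frac{18119}{3505} \approx -5.1695$)
$\frac{K{\left(-71 \right)}}{q} = \frac{8}{- \frac{18119}{3505}} = 8 \left(- \frac{3505}{18119}\right) = - \frac{28040}{18119}$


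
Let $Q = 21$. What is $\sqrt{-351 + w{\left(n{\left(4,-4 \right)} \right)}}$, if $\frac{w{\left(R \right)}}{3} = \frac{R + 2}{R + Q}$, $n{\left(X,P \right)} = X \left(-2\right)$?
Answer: $\frac{3 i \sqrt{6617}}{13} \approx 18.772 i$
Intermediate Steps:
$n{\left(X,P \right)} = - 2 X$
$w{\left(R \right)} = \frac{3 \left(2 + R\right)}{21 + R}$ ($w{\left(R \right)} = 3 \frac{R + 2}{R + 21} = 3 \frac{2 + R}{21 + R} = \frac{3 \left(2 + R\right)}{21 + R}$)
$\sqrt{-351 + w{\left(n{\left(4,-4 \right)} \right)}} = \sqrt{-351 + \frac{3 \left(2 - 8\right)}{21 - 8}} = \sqrt{-351 + 3 \cdot \frac{1}{13} \left(-6\right)} = \sqrt{-351 - \frac{18}{13}} = \sqrt{- \frac{4581}{13}} = \frac{3 i \sqrt{6617}}{13}$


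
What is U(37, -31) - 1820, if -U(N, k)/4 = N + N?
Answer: -2116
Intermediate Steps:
U(N, k) = -8*N (U(N, k) = -4*(N + N) = -8*N)
U(37, -31) - 1820 = -8*37 - 1820 = -296 - 1820 = -2116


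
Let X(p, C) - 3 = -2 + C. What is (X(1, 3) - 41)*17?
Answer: -629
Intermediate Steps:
X(p, C) = 1 + C (X(p, C) = 3 + (-2 + C) = 1 + C)
(X(1, 3) - 41)*17 = ((1 + 3) - 41)*17 = (4 - 41)*17 = -37*17 = -629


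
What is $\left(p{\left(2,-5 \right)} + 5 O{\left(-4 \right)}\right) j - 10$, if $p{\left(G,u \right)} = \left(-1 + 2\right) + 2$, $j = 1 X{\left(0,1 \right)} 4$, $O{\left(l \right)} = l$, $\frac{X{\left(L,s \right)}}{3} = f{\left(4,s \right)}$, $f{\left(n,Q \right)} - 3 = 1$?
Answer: $-826$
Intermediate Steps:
$f{\left(n,Q \right)} = 4$ ($f{\left(n,Q \right)} = 3 + 1 = 4$)
$X{\left(L,s \right)} = 12$ ($X{\left(L,s \right)} = 3 \cdot 4 = 12$)
$j = 48$ ($j = 1 \cdot 12 \cdot 4 = 12 \cdot 4 = 48$)
$p{\left(G,u \right)} = 3$ ($p{\left(G,u \right)} = 1 + 2 = 3$)
$\left(p{\left(2,-5 \right)} + 5 O{\left(-4 \right)}\right) j - 10 = \left(3 + 5 \left(-4\right)\right) 48 - 10 = \left(3 - 20\right) 48 - 10 = \left(-17\right) 48 - 10 = -816 - 10 = -826$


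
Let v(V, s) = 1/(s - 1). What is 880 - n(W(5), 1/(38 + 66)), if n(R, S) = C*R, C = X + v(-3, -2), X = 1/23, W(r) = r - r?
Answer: 880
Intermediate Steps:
W(r) = 0
X = 1/23 ≈ 0.043478
v(V, s) = 1/(-1 + s)
C = -20/69 (C = 1/23 + 1/(-1 - 2) = 1/23 + 1/(-3) = 1/23 - ⅓ = -20/69 ≈ -0.28986)
n(R, S) = -20*R/69
880 - n(W(5), 1/(38 + 66)) = 880 - (-20)*0/69 = 880 - 1*0 = 880 + 0 = 880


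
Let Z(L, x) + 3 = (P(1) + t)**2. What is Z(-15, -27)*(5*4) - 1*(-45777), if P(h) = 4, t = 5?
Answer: 47337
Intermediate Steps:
Z(L, x) = 78 (Z(L, x) = -3 + (4 + 5)**2 = -3 + 9**2 = -3 + 81 = 78)
Z(-15, -27)*(5*4) - 1*(-45777) = 78*(5*4) - 1*(-45777) = 78*20 + 45777 = 1560 + 45777 = 47337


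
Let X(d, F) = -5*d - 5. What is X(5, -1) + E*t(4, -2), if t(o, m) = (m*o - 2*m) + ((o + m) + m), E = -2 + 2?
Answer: -30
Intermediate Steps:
X(d, F) = -5 - 5*d
E = 0
t(o, m) = o + m*o (t(o, m) = (-2*m + m*o) + ((m + o) + m) = (-2*m + m*o) + (o + 2*m) = o + m*o)
X(5, -1) + E*t(4, -2) = (-5 - 5*5) + 0*(4*(1 - 2)) = (-5 - 25) + 0*(4*(-1)) = -30 + 0*(-4) = -30 + 0 = -30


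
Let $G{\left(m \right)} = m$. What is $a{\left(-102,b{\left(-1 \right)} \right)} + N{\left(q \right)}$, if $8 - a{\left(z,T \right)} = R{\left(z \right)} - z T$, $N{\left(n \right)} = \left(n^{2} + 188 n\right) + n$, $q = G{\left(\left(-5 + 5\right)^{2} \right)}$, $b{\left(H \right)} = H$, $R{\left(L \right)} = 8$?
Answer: $102$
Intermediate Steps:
$q = 0$ ($q = \left(-5 + 5\right)^{2} = 0^{2} = 0$)
$N{\left(n \right)} = n^{2} + 189 n$
$a{\left(z,T \right)} = T z$ ($a{\left(z,T \right)} = 8 - \left(8 - z T\right) = 8 - \left(8 - T z\right) = 8 + \left(-8 + T z\right) = T z$)
$a{\left(-102,b{\left(-1 \right)} \right)} + N{\left(q \right)} = \left(-1\right) \left(-102\right) + 0 \left(189 + 0\right) = 102 + 0 \cdot 189 = 102 + 0 = 102$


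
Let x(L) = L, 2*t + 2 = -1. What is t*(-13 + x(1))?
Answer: 18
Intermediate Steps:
t = -3/2 (t = -1 + (½)*(-1) = -1 - ½ = -3/2 ≈ -1.5000)
t*(-13 + x(1)) = -3*(-13 + 1)/2 = -3/2*(-12) = 18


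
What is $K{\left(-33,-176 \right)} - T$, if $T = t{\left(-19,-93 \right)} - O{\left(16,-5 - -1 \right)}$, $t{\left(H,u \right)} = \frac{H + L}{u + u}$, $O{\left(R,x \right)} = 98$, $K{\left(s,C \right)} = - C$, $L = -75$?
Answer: $\frac{25435}{93} \approx 273.49$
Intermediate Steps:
$t{\left(H,u \right)} = \frac{-75 + H}{2 u}$ ($t{\left(H,u \right)} = \frac{H - 75}{u + u} = \frac{-75 + H}{2 u}$)
$T = - \frac{9067}{93}$ ($T = \frac{-75 - 19}{2 \left(-93\right)} - 98 = \frac{1}{2} \left(- \frac{1}{93}\right) \left(-94\right) - 98 = \frac{47}{93} - 98 = - \frac{9067}{93} \approx -97.495$)
$K{\left(-33,-176 \right)} - T = \left(-1\right) \left(-176\right) - - \frac{9067}{93} = 176 + \frac{9067}{93} = \frac{25435}{93}$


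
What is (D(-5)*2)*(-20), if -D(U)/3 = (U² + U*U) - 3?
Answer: 5640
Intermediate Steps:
D(U) = 9 - 6*U² (D(U) = -3*((U² + U*U) - 3) = -3*((U² + U²) - 3) = -3*(2*U² - 3) = -3*(-3 + 2*U²) = 9 - 6*U²)
(D(-5)*2)*(-20) = ((9 - 6*(-5)²)*2)*(-20) = ((9 - 6*25)*2)*(-20) = ((9 - 150)*2)*(-20) = -141*2*(-20) = -282*(-20) = 5640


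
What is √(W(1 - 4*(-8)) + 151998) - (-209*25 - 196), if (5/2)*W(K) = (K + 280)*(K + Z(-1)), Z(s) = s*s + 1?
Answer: 5421 + 2*√39095 ≈ 5816.5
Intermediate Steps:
Z(s) = 1 + s² (Z(s) = s² + 1 = 1 + s²)
W(K) = 2*(2 + K)*(280 + K)/5 (W(K) = 2*((K + 280)*(K + (1 + (-1)²)))/5 = 2*((280 + K)*(K + (1 + 1)))/5 = 2*((280 + K)*(K + 2))/5 = 2*((280 + K)*(2 + K))/5 = 2*((2 + K)*(280 + K))/5 = 2*(2 + K)*(280 + K)/5)
√(W(1 - 4*(-8)) + 151998) - (-209*25 - 196) = √((224 + 2*(1 - 4*(-8))²/5 + 564*(1 - 4*(-8))/5) + 151998) - (-209*25 - 196) = √((224 + 2*(1 + 32)²/5 + 564*(1 + 32)/5) + 151998) - (-5225 - 196) = √((224 + (⅖)*33² + (564/5)*33) + 151998) - 1*(-5421) = √((224 + (⅖)*1089 + 18612/5) + 151998) + 5421 = √((224 + 2178/5 + 18612/5) + 151998) + 5421 = √(4382 + 151998) + 5421 = √156380 + 5421 = 2*√39095 + 5421 = 5421 + 2*√39095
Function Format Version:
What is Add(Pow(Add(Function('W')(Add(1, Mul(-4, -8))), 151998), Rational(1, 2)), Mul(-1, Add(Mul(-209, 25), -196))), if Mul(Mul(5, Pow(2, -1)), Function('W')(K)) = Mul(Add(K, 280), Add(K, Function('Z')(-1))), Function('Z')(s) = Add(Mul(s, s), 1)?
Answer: Add(5421, Mul(2, Pow(39095, Rational(1, 2)))) ≈ 5816.5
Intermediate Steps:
Function('Z')(s) = Add(1, Pow(s, 2)) (Function('Z')(s) = Add(Pow(s, 2), 1) = Add(1, Pow(s, 2)))
Function('W')(K) = Mul(Rational(2, 5), Add(2, K), Add(280, K)) (Function('W')(K) = Mul(Rational(2, 5), Mul(Add(K, 280), Add(K, Add(1, Pow(-1, 2))))) = Mul(Rational(2, 5), Mul(Add(280, K), Add(K, Add(1, 1)))) = Mul(Rational(2, 5), Mul(Add(280, K), Add(K, 2))) = Mul(Rational(2, 5), Mul(Add(280, K), Add(2, K))) = Mul(Rational(2, 5), Mul(Add(2, K), Add(280, K))) = Mul(Rational(2, 5), Add(2, K), Add(280, K)))
Add(Pow(Add(Function('W')(Add(1, Mul(-4, -8))), 151998), Rational(1, 2)), Mul(-1, Add(Mul(-209, 25), -196))) = Add(Pow(Add(Add(224, Mul(Rational(2, 5), Pow(Add(1, Mul(-4, -8)), 2)), Mul(Rational(564, 5), Add(1, Mul(-4, -8)))), 151998), Rational(1, 2)), Mul(-1, Add(Mul(-209, 25), -196))) = Add(Pow(Add(Add(224, Mul(Rational(2, 5), Pow(Add(1, 32), 2)), Mul(Rational(564, 5), Add(1, 32))), 151998), Rational(1, 2)), Mul(-1, Add(-5225, -196))) = Add(Pow(Add(Add(224, Mul(Rational(2, 5), Pow(33, 2)), Mul(Rational(564, 5), 33)), 151998), Rational(1, 2)), Mul(-1, -5421)) = Add(Pow(Add(Add(224, Mul(Rational(2, 5), 1089), Rational(18612, 5)), 151998), Rational(1, 2)), 5421) = Add(Pow(Add(Add(224, Rational(2178, 5), Rational(18612, 5)), 151998), Rational(1, 2)), 5421) = Add(Pow(Add(4382, 151998), Rational(1, 2)), 5421) = Add(Pow(156380, Rational(1, 2)), 5421) = Add(Mul(2, Pow(39095, Rational(1, 2))), 5421) = Add(5421, Mul(2, Pow(39095, Rational(1, 2))))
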